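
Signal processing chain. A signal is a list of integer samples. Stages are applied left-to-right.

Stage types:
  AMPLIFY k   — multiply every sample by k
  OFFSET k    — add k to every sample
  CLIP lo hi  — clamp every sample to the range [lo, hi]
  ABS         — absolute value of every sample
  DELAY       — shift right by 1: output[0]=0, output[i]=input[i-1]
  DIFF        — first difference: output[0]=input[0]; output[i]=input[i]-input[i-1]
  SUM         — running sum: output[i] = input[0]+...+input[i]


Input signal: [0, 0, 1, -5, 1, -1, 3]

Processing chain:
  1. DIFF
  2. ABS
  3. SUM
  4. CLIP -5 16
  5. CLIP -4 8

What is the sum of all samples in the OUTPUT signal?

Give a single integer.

Answer: 32

Derivation:
Input: [0, 0, 1, -5, 1, -1, 3]
Stage 1 (DIFF): s[0]=0, 0-0=0, 1-0=1, -5-1=-6, 1--5=6, -1-1=-2, 3--1=4 -> [0, 0, 1, -6, 6, -2, 4]
Stage 2 (ABS): |0|=0, |0|=0, |1|=1, |-6|=6, |6|=6, |-2|=2, |4|=4 -> [0, 0, 1, 6, 6, 2, 4]
Stage 3 (SUM): sum[0..0]=0, sum[0..1]=0, sum[0..2]=1, sum[0..3]=7, sum[0..4]=13, sum[0..5]=15, sum[0..6]=19 -> [0, 0, 1, 7, 13, 15, 19]
Stage 4 (CLIP -5 16): clip(0,-5,16)=0, clip(0,-5,16)=0, clip(1,-5,16)=1, clip(7,-5,16)=7, clip(13,-5,16)=13, clip(15,-5,16)=15, clip(19,-5,16)=16 -> [0, 0, 1, 7, 13, 15, 16]
Stage 5 (CLIP -4 8): clip(0,-4,8)=0, clip(0,-4,8)=0, clip(1,-4,8)=1, clip(7,-4,8)=7, clip(13,-4,8)=8, clip(15,-4,8)=8, clip(16,-4,8)=8 -> [0, 0, 1, 7, 8, 8, 8]
Output sum: 32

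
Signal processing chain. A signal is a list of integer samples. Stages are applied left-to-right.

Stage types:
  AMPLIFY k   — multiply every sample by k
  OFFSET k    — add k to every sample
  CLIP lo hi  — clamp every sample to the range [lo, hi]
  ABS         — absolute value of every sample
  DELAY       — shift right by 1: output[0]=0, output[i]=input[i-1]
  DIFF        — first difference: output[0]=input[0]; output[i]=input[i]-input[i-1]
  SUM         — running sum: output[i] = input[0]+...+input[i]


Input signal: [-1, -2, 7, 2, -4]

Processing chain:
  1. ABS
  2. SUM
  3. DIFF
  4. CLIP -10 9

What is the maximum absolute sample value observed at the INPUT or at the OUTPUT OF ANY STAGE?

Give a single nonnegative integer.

Answer: 16

Derivation:
Input: [-1, -2, 7, 2, -4] (max |s|=7)
Stage 1 (ABS): |-1|=1, |-2|=2, |7|=7, |2|=2, |-4|=4 -> [1, 2, 7, 2, 4] (max |s|=7)
Stage 2 (SUM): sum[0..0]=1, sum[0..1]=3, sum[0..2]=10, sum[0..3]=12, sum[0..4]=16 -> [1, 3, 10, 12, 16] (max |s|=16)
Stage 3 (DIFF): s[0]=1, 3-1=2, 10-3=7, 12-10=2, 16-12=4 -> [1, 2, 7, 2, 4] (max |s|=7)
Stage 4 (CLIP -10 9): clip(1,-10,9)=1, clip(2,-10,9)=2, clip(7,-10,9)=7, clip(2,-10,9)=2, clip(4,-10,9)=4 -> [1, 2, 7, 2, 4] (max |s|=7)
Overall max amplitude: 16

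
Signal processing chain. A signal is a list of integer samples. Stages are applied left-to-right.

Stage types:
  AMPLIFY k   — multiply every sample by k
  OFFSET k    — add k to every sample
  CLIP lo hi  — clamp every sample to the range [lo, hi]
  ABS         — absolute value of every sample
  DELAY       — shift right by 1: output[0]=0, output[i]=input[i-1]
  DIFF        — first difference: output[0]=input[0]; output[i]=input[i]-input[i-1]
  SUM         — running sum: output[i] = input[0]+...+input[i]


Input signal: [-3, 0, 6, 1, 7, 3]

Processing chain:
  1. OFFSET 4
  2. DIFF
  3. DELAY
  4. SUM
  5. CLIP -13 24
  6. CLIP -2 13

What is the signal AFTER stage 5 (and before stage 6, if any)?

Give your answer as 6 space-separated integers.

Answer: 0 1 4 10 5 11

Derivation:
Input: [-3, 0, 6, 1, 7, 3]
Stage 1 (OFFSET 4): -3+4=1, 0+4=4, 6+4=10, 1+4=5, 7+4=11, 3+4=7 -> [1, 4, 10, 5, 11, 7]
Stage 2 (DIFF): s[0]=1, 4-1=3, 10-4=6, 5-10=-5, 11-5=6, 7-11=-4 -> [1, 3, 6, -5, 6, -4]
Stage 3 (DELAY): [0, 1, 3, 6, -5, 6] = [0, 1, 3, 6, -5, 6] -> [0, 1, 3, 6, -5, 6]
Stage 4 (SUM): sum[0..0]=0, sum[0..1]=1, sum[0..2]=4, sum[0..3]=10, sum[0..4]=5, sum[0..5]=11 -> [0, 1, 4, 10, 5, 11]
Stage 5 (CLIP -13 24): clip(0,-13,24)=0, clip(1,-13,24)=1, clip(4,-13,24)=4, clip(10,-13,24)=10, clip(5,-13,24)=5, clip(11,-13,24)=11 -> [0, 1, 4, 10, 5, 11]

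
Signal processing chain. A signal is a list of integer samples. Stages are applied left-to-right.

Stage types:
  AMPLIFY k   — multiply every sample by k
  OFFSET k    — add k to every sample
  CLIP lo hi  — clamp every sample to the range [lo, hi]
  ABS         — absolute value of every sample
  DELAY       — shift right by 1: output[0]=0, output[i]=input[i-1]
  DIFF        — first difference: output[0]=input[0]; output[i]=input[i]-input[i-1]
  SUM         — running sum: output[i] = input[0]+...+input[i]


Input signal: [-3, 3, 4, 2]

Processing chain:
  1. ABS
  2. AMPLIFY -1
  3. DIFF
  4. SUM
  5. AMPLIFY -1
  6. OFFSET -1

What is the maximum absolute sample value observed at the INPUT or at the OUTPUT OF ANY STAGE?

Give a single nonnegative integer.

Input: [-3, 3, 4, 2] (max |s|=4)
Stage 1 (ABS): |-3|=3, |3|=3, |4|=4, |2|=2 -> [3, 3, 4, 2] (max |s|=4)
Stage 2 (AMPLIFY -1): 3*-1=-3, 3*-1=-3, 4*-1=-4, 2*-1=-2 -> [-3, -3, -4, -2] (max |s|=4)
Stage 3 (DIFF): s[0]=-3, -3--3=0, -4--3=-1, -2--4=2 -> [-3, 0, -1, 2] (max |s|=3)
Stage 4 (SUM): sum[0..0]=-3, sum[0..1]=-3, sum[0..2]=-4, sum[0..3]=-2 -> [-3, -3, -4, -2] (max |s|=4)
Stage 5 (AMPLIFY -1): -3*-1=3, -3*-1=3, -4*-1=4, -2*-1=2 -> [3, 3, 4, 2] (max |s|=4)
Stage 6 (OFFSET -1): 3+-1=2, 3+-1=2, 4+-1=3, 2+-1=1 -> [2, 2, 3, 1] (max |s|=3)
Overall max amplitude: 4

Answer: 4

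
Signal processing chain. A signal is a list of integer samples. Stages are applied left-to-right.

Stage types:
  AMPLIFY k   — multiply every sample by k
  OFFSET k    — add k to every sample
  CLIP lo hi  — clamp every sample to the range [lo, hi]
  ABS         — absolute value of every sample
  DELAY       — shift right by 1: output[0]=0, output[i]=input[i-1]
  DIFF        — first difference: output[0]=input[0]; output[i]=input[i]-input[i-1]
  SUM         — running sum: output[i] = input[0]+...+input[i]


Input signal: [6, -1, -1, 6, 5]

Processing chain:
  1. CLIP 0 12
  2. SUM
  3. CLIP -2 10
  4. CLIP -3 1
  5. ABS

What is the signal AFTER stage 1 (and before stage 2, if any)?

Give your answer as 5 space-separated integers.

Input: [6, -1, -1, 6, 5]
Stage 1 (CLIP 0 12): clip(6,0,12)=6, clip(-1,0,12)=0, clip(-1,0,12)=0, clip(6,0,12)=6, clip(5,0,12)=5 -> [6, 0, 0, 6, 5]

Answer: 6 0 0 6 5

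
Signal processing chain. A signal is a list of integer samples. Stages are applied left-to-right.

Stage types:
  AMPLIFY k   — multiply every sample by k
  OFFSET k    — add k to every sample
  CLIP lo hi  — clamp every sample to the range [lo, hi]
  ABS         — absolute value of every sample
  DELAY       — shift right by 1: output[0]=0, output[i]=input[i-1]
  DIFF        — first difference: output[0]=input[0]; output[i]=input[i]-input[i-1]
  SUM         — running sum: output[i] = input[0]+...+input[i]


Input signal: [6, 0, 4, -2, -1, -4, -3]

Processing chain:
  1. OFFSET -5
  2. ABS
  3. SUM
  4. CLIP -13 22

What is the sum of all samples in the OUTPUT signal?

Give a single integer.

Answer: 92

Derivation:
Input: [6, 0, 4, -2, -1, -4, -3]
Stage 1 (OFFSET -5): 6+-5=1, 0+-5=-5, 4+-5=-1, -2+-5=-7, -1+-5=-6, -4+-5=-9, -3+-5=-8 -> [1, -5, -1, -7, -6, -9, -8]
Stage 2 (ABS): |1|=1, |-5|=5, |-1|=1, |-7|=7, |-6|=6, |-9|=9, |-8|=8 -> [1, 5, 1, 7, 6, 9, 8]
Stage 3 (SUM): sum[0..0]=1, sum[0..1]=6, sum[0..2]=7, sum[0..3]=14, sum[0..4]=20, sum[0..5]=29, sum[0..6]=37 -> [1, 6, 7, 14, 20, 29, 37]
Stage 4 (CLIP -13 22): clip(1,-13,22)=1, clip(6,-13,22)=6, clip(7,-13,22)=7, clip(14,-13,22)=14, clip(20,-13,22)=20, clip(29,-13,22)=22, clip(37,-13,22)=22 -> [1, 6, 7, 14, 20, 22, 22]
Output sum: 92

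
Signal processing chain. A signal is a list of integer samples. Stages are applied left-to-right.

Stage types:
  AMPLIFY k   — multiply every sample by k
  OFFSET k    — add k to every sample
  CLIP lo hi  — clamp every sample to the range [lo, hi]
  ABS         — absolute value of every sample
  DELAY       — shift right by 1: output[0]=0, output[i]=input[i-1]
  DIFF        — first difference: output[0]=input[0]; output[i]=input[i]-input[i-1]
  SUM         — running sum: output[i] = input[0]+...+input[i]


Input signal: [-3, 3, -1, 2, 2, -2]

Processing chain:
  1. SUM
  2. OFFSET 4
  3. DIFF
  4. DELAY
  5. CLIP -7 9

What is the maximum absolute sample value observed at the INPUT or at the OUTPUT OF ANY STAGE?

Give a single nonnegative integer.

Answer: 7

Derivation:
Input: [-3, 3, -1, 2, 2, -2] (max |s|=3)
Stage 1 (SUM): sum[0..0]=-3, sum[0..1]=0, sum[0..2]=-1, sum[0..3]=1, sum[0..4]=3, sum[0..5]=1 -> [-3, 0, -1, 1, 3, 1] (max |s|=3)
Stage 2 (OFFSET 4): -3+4=1, 0+4=4, -1+4=3, 1+4=5, 3+4=7, 1+4=5 -> [1, 4, 3, 5, 7, 5] (max |s|=7)
Stage 3 (DIFF): s[0]=1, 4-1=3, 3-4=-1, 5-3=2, 7-5=2, 5-7=-2 -> [1, 3, -1, 2, 2, -2] (max |s|=3)
Stage 4 (DELAY): [0, 1, 3, -1, 2, 2] = [0, 1, 3, -1, 2, 2] -> [0, 1, 3, -1, 2, 2] (max |s|=3)
Stage 5 (CLIP -7 9): clip(0,-7,9)=0, clip(1,-7,9)=1, clip(3,-7,9)=3, clip(-1,-7,9)=-1, clip(2,-7,9)=2, clip(2,-7,9)=2 -> [0, 1, 3, -1, 2, 2] (max |s|=3)
Overall max amplitude: 7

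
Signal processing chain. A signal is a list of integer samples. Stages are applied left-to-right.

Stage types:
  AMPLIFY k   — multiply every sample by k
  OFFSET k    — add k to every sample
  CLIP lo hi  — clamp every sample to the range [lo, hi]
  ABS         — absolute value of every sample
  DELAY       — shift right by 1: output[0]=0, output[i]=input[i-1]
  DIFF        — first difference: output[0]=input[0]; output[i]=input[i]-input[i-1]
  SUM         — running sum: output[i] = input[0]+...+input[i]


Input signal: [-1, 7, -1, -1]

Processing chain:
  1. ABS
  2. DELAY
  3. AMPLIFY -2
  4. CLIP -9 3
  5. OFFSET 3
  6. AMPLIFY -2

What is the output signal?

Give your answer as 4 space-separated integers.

Answer: -6 -2 12 -2

Derivation:
Input: [-1, 7, -1, -1]
Stage 1 (ABS): |-1|=1, |7|=7, |-1|=1, |-1|=1 -> [1, 7, 1, 1]
Stage 2 (DELAY): [0, 1, 7, 1] = [0, 1, 7, 1] -> [0, 1, 7, 1]
Stage 3 (AMPLIFY -2): 0*-2=0, 1*-2=-2, 7*-2=-14, 1*-2=-2 -> [0, -2, -14, -2]
Stage 4 (CLIP -9 3): clip(0,-9,3)=0, clip(-2,-9,3)=-2, clip(-14,-9,3)=-9, clip(-2,-9,3)=-2 -> [0, -2, -9, -2]
Stage 5 (OFFSET 3): 0+3=3, -2+3=1, -9+3=-6, -2+3=1 -> [3, 1, -6, 1]
Stage 6 (AMPLIFY -2): 3*-2=-6, 1*-2=-2, -6*-2=12, 1*-2=-2 -> [-6, -2, 12, -2]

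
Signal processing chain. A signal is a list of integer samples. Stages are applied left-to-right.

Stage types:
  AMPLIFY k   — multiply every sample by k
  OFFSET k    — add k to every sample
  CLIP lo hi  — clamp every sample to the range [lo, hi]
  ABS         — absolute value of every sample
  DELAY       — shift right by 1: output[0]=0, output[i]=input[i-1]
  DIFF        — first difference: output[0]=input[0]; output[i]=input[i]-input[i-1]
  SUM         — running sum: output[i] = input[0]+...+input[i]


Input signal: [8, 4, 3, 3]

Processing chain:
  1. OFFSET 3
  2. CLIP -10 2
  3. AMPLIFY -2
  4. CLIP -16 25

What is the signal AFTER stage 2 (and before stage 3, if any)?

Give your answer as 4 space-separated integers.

Answer: 2 2 2 2

Derivation:
Input: [8, 4, 3, 3]
Stage 1 (OFFSET 3): 8+3=11, 4+3=7, 3+3=6, 3+3=6 -> [11, 7, 6, 6]
Stage 2 (CLIP -10 2): clip(11,-10,2)=2, clip(7,-10,2)=2, clip(6,-10,2)=2, clip(6,-10,2)=2 -> [2, 2, 2, 2]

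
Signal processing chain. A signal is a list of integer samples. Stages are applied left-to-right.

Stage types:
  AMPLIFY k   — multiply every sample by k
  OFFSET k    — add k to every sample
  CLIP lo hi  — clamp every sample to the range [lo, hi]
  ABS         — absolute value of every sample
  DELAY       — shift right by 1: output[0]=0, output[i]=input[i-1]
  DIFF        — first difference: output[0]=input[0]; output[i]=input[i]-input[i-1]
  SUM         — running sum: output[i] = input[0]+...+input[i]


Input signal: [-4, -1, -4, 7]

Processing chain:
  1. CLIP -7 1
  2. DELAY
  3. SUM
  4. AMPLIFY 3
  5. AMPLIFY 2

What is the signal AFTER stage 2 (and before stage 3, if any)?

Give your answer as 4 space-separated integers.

Answer: 0 -4 -1 -4

Derivation:
Input: [-4, -1, -4, 7]
Stage 1 (CLIP -7 1): clip(-4,-7,1)=-4, clip(-1,-7,1)=-1, clip(-4,-7,1)=-4, clip(7,-7,1)=1 -> [-4, -1, -4, 1]
Stage 2 (DELAY): [0, -4, -1, -4] = [0, -4, -1, -4] -> [0, -4, -1, -4]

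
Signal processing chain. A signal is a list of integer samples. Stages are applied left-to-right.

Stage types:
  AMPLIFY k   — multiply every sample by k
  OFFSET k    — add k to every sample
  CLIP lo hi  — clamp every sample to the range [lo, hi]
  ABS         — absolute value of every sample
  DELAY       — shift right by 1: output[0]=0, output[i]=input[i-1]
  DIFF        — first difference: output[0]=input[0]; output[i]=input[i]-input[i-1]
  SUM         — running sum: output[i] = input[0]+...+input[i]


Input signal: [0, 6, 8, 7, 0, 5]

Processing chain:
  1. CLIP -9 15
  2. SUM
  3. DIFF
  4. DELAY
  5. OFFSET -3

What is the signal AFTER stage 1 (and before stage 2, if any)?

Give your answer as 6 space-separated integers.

Input: [0, 6, 8, 7, 0, 5]
Stage 1 (CLIP -9 15): clip(0,-9,15)=0, clip(6,-9,15)=6, clip(8,-9,15)=8, clip(7,-9,15)=7, clip(0,-9,15)=0, clip(5,-9,15)=5 -> [0, 6, 8, 7, 0, 5]

Answer: 0 6 8 7 0 5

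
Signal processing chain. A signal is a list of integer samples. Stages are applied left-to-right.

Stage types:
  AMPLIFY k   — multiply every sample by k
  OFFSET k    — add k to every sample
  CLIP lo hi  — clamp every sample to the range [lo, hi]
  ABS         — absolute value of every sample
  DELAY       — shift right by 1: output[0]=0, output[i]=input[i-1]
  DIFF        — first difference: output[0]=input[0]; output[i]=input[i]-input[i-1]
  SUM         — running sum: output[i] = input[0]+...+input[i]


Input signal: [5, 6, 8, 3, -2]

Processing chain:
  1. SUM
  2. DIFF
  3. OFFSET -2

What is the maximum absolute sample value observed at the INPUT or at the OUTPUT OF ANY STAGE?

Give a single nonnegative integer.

Answer: 22

Derivation:
Input: [5, 6, 8, 3, -2] (max |s|=8)
Stage 1 (SUM): sum[0..0]=5, sum[0..1]=11, sum[0..2]=19, sum[0..3]=22, sum[0..4]=20 -> [5, 11, 19, 22, 20] (max |s|=22)
Stage 2 (DIFF): s[0]=5, 11-5=6, 19-11=8, 22-19=3, 20-22=-2 -> [5, 6, 8, 3, -2] (max |s|=8)
Stage 3 (OFFSET -2): 5+-2=3, 6+-2=4, 8+-2=6, 3+-2=1, -2+-2=-4 -> [3, 4, 6, 1, -4] (max |s|=6)
Overall max amplitude: 22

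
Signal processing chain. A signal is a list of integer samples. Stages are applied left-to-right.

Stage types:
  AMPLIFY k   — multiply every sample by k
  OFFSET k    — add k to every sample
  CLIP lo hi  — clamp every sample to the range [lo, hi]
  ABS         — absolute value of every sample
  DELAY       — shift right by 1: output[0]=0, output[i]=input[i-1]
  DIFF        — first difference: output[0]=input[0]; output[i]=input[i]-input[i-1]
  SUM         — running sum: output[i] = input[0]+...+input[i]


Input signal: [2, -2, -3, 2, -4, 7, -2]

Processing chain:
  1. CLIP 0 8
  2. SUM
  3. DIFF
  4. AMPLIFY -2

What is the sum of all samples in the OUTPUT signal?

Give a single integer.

Answer: -22

Derivation:
Input: [2, -2, -3, 2, -4, 7, -2]
Stage 1 (CLIP 0 8): clip(2,0,8)=2, clip(-2,0,8)=0, clip(-3,0,8)=0, clip(2,0,8)=2, clip(-4,0,8)=0, clip(7,0,8)=7, clip(-2,0,8)=0 -> [2, 0, 0, 2, 0, 7, 0]
Stage 2 (SUM): sum[0..0]=2, sum[0..1]=2, sum[0..2]=2, sum[0..3]=4, sum[0..4]=4, sum[0..5]=11, sum[0..6]=11 -> [2, 2, 2, 4, 4, 11, 11]
Stage 3 (DIFF): s[0]=2, 2-2=0, 2-2=0, 4-2=2, 4-4=0, 11-4=7, 11-11=0 -> [2, 0, 0, 2, 0, 7, 0]
Stage 4 (AMPLIFY -2): 2*-2=-4, 0*-2=0, 0*-2=0, 2*-2=-4, 0*-2=0, 7*-2=-14, 0*-2=0 -> [-4, 0, 0, -4, 0, -14, 0]
Output sum: -22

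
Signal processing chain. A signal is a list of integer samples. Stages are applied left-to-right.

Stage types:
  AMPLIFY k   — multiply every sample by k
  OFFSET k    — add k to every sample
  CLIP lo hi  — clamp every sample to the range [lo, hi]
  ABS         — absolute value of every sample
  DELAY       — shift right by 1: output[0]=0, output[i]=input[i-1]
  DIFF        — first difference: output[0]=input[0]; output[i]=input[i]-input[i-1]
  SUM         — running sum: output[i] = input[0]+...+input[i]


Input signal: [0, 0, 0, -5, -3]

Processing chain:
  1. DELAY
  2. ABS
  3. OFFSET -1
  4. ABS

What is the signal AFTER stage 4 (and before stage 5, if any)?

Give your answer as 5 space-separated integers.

Answer: 1 1 1 1 4

Derivation:
Input: [0, 0, 0, -5, -3]
Stage 1 (DELAY): [0, 0, 0, 0, -5] = [0, 0, 0, 0, -5] -> [0, 0, 0, 0, -5]
Stage 2 (ABS): |0|=0, |0|=0, |0|=0, |0|=0, |-5|=5 -> [0, 0, 0, 0, 5]
Stage 3 (OFFSET -1): 0+-1=-1, 0+-1=-1, 0+-1=-1, 0+-1=-1, 5+-1=4 -> [-1, -1, -1, -1, 4]
Stage 4 (ABS): |-1|=1, |-1|=1, |-1|=1, |-1|=1, |4|=4 -> [1, 1, 1, 1, 4]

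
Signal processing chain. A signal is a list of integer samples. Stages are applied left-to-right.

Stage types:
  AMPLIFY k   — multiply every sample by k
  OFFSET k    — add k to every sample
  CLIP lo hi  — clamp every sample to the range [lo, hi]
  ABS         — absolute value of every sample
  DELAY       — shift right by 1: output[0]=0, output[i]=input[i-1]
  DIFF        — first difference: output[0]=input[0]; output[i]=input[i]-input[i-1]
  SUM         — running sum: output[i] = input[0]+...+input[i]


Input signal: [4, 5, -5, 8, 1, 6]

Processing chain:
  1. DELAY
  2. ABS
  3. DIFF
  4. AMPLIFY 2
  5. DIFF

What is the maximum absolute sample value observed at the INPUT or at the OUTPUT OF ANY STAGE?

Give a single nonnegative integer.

Input: [4, 5, -5, 8, 1, 6] (max |s|=8)
Stage 1 (DELAY): [0, 4, 5, -5, 8, 1] = [0, 4, 5, -5, 8, 1] -> [0, 4, 5, -5, 8, 1] (max |s|=8)
Stage 2 (ABS): |0|=0, |4|=4, |5|=5, |-5|=5, |8|=8, |1|=1 -> [0, 4, 5, 5, 8, 1] (max |s|=8)
Stage 3 (DIFF): s[0]=0, 4-0=4, 5-4=1, 5-5=0, 8-5=3, 1-8=-7 -> [0, 4, 1, 0, 3, -7] (max |s|=7)
Stage 4 (AMPLIFY 2): 0*2=0, 4*2=8, 1*2=2, 0*2=0, 3*2=6, -7*2=-14 -> [0, 8, 2, 0, 6, -14] (max |s|=14)
Stage 5 (DIFF): s[0]=0, 8-0=8, 2-8=-6, 0-2=-2, 6-0=6, -14-6=-20 -> [0, 8, -6, -2, 6, -20] (max |s|=20)
Overall max amplitude: 20

Answer: 20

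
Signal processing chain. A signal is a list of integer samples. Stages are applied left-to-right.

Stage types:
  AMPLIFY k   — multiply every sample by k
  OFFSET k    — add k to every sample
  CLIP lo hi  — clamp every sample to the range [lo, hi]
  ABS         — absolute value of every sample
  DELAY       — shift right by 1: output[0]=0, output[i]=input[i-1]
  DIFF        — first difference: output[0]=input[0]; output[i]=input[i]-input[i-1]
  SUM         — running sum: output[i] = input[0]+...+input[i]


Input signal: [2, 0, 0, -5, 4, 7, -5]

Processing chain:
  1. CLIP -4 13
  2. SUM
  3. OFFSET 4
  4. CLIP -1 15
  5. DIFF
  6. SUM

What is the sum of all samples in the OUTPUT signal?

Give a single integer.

Input: [2, 0, 0, -5, 4, 7, -5]
Stage 1 (CLIP -4 13): clip(2,-4,13)=2, clip(0,-4,13)=0, clip(0,-4,13)=0, clip(-5,-4,13)=-4, clip(4,-4,13)=4, clip(7,-4,13)=7, clip(-5,-4,13)=-4 -> [2, 0, 0, -4, 4, 7, -4]
Stage 2 (SUM): sum[0..0]=2, sum[0..1]=2, sum[0..2]=2, sum[0..3]=-2, sum[0..4]=2, sum[0..5]=9, sum[0..6]=5 -> [2, 2, 2, -2, 2, 9, 5]
Stage 3 (OFFSET 4): 2+4=6, 2+4=6, 2+4=6, -2+4=2, 2+4=6, 9+4=13, 5+4=9 -> [6, 6, 6, 2, 6, 13, 9]
Stage 4 (CLIP -1 15): clip(6,-1,15)=6, clip(6,-1,15)=6, clip(6,-1,15)=6, clip(2,-1,15)=2, clip(6,-1,15)=6, clip(13,-1,15)=13, clip(9,-1,15)=9 -> [6, 6, 6, 2, 6, 13, 9]
Stage 5 (DIFF): s[0]=6, 6-6=0, 6-6=0, 2-6=-4, 6-2=4, 13-6=7, 9-13=-4 -> [6, 0, 0, -4, 4, 7, -4]
Stage 6 (SUM): sum[0..0]=6, sum[0..1]=6, sum[0..2]=6, sum[0..3]=2, sum[0..4]=6, sum[0..5]=13, sum[0..6]=9 -> [6, 6, 6, 2, 6, 13, 9]
Output sum: 48

Answer: 48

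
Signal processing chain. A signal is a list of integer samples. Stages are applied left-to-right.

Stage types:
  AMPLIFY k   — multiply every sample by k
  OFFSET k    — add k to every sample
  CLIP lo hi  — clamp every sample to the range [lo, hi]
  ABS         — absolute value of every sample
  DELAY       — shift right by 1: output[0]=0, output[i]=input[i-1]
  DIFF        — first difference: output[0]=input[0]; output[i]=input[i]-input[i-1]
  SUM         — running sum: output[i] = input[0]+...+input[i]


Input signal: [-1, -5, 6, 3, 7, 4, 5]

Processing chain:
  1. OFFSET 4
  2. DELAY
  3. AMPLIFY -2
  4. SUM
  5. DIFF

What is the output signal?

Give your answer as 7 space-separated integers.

Answer: 0 -6 2 -20 -14 -22 -16

Derivation:
Input: [-1, -5, 6, 3, 7, 4, 5]
Stage 1 (OFFSET 4): -1+4=3, -5+4=-1, 6+4=10, 3+4=7, 7+4=11, 4+4=8, 5+4=9 -> [3, -1, 10, 7, 11, 8, 9]
Stage 2 (DELAY): [0, 3, -1, 10, 7, 11, 8] = [0, 3, -1, 10, 7, 11, 8] -> [0, 3, -1, 10, 7, 11, 8]
Stage 3 (AMPLIFY -2): 0*-2=0, 3*-2=-6, -1*-2=2, 10*-2=-20, 7*-2=-14, 11*-2=-22, 8*-2=-16 -> [0, -6, 2, -20, -14, -22, -16]
Stage 4 (SUM): sum[0..0]=0, sum[0..1]=-6, sum[0..2]=-4, sum[0..3]=-24, sum[0..4]=-38, sum[0..5]=-60, sum[0..6]=-76 -> [0, -6, -4, -24, -38, -60, -76]
Stage 5 (DIFF): s[0]=0, -6-0=-6, -4--6=2, -24--4=-20, -38--24=-14, -60--38=-22, -76--60=-16 -> [0, -6, 2, -20, -14, -22, -16]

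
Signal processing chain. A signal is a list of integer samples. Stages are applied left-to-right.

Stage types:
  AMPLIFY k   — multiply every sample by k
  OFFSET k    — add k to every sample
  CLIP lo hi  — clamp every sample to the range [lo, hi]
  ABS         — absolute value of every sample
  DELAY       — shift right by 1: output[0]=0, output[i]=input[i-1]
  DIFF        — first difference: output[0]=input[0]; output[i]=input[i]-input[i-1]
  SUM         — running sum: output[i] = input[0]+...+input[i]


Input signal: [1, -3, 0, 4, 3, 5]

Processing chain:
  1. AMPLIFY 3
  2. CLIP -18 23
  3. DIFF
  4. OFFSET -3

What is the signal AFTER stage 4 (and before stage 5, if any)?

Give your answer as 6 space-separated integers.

Input: [1, -3, 0, 4, 3, 5]
Stage 1 (AMPLIFY 3): 1*3=3, -3*3=-9, 0*3=0, 4*3=12, 3*3=9, 5*3=15 -> [3, -9, 0, 12, 9, 15]
Stage 2 (CLIP -18 23): clip(3,-18,23)=3, clip(-9,-18,23)=-9, clip(0,-18,23)=0, clip(12,-18,23)=12, clip(9,-18,23)=9, clip(15,-18,23)=15 -> [3, -9, 0, 12, 9, 15]
Stage 3 (DIFF): s[0]=3, -9-3=-12, 0--9=9, 12-0=12, 9-12=-3, 15-9=6 -> [3, -12, 9, 12, -3, 6]
Stage 4 (OFFSET -3): 3+-3=0, -12+-3=-15, 9+-3=6, 12+-3=9, -3+-3=-6, 6+-3=3 -> [0, -15, 6, 9, -6, 3]

Answer: 0 -15 6 9 -6 3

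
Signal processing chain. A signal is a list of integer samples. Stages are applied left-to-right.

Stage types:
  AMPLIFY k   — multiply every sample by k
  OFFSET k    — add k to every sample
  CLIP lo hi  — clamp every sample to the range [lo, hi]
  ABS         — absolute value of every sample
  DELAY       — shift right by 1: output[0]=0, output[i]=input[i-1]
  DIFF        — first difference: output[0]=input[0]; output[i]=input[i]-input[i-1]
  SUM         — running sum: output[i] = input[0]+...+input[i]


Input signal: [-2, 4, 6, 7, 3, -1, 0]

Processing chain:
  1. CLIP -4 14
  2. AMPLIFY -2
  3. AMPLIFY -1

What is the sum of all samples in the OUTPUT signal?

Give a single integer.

Input: [-2, 4, 6, 7, 3, -1, 0]
Stage 1 (CLIP -4 14): clip(-2,-4,14)=-2, clip(4,-4,14)=4, clip(6,-4,14)=6, clip(7,-4,14)=7, clip(3,-4,14)=3, clip(-1,-4,14)=-1, clip(0,-4,14)=0 -> [-2, 4, 6, 7, 3, -1, 0]
Stage 2 (AMPLIFY -2): -2*-2=4, 4*-2=-8, 6*-2=-12, 7*-2=-14, 3*-2=-6, -1*-2=2, 0*-2=0 -> [4, -8, -12, -14, -6, 2, 0]
Stage 3 (AMPLIFY -1): 4*-1=-4, -8*-1=8, -12*-1=12, -14*-1=14, -6*-1=6, 2*-1=-2, 0*-1=0 -> [-4, 8, 12, 14, 6, -2, 0]
Output sum: 34

Answer: 34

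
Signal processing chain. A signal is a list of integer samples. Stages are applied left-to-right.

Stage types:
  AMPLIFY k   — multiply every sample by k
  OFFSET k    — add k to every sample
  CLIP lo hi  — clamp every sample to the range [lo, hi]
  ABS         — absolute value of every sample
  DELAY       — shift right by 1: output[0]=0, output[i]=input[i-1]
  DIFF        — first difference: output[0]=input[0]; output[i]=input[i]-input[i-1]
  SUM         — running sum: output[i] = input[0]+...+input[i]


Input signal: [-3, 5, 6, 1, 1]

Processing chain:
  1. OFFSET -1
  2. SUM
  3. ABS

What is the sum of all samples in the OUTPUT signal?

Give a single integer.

Answer: 19

Derivation:
Input: [-3, 5, 6, 1, 1]
Stage 1 (OFFSET -1): -3+-1=-4, 5+-1=4, 6+-1=5, 1+-1=0, 1+-1=0 -> [-4, 4, 5, 0, 0]
Stage 2 (SUM): sum[0..0]=-4, sum[0..1]=0, sum[0..2]=5, sum[0..3]=5, sum[0..4]=5 -> [-4, 0, 5, 5, 5]
Stage 3 (ABS): |-4|=4, |0|=0, |5|=5, |5|=5, |5|=5 -> [4, 0, 5, 5, 5]
Output sum: 19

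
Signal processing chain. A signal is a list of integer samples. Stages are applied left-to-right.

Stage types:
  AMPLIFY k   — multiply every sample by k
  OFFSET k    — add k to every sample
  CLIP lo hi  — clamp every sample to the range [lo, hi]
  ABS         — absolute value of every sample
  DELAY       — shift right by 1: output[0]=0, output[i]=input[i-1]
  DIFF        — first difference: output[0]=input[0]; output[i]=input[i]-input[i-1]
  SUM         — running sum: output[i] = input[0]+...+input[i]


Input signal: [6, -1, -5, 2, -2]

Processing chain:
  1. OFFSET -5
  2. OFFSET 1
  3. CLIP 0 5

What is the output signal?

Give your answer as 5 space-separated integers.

Input: [6, -1, -5, 2, -2]
Stage 1 (OFFSET -5): 6+-5=1, -1+-5=-6, -5+-5=-10, 2+-5=-3, -2+-5=-7 -> [1, -6, -10, -3, -7]
Stage 2 (OFFSET 1): 1+1=2, -6+1=-5, -10+1=-9, -3+1=-2, -7+1=-6 -> [2, -5, -9, -2, -6]
Stage 3 (CLIP 0 5): clip(2,0,5)=2, clip(-5,0,5)=0, clip(-9,0,5)=0, clip(-2,0,5)=0, clip(-6,0,5)=0 -> [2, 0, 0, 0, 0]

Answer: 2 0 0 0 0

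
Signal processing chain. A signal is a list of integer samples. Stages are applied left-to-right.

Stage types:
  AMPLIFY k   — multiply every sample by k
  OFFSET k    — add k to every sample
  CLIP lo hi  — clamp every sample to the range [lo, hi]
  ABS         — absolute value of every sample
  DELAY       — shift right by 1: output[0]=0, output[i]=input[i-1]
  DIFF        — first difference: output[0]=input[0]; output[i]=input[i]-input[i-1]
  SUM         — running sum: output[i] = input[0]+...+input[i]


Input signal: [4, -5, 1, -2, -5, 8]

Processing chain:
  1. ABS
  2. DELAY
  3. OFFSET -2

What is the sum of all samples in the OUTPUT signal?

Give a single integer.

Input: [4, -5, 1, -2, -5, 8]
Stage 1 (ABS): |4|=4, |-5|=5, |1|=1, |-2|=2, |-5|=5, |8|=8 -> [4, 5, 1, 2, 5, 8]
Stage 2 (DELAY): [0, 4, 5, 1, 2, 5] = [0, 4, 5, 1, 2, 5] -> [0, 4, 5, 1, 2, 5]
Stage 3 (OFFSET -2): 0+-2=-2, 4+-2=2, 5+-2=3, 1+-2=-1, 2+-2=0, 5+-2=3 -> [-2, 2, 3, -1, 0, 3]
Output sum: 5

Answer: 5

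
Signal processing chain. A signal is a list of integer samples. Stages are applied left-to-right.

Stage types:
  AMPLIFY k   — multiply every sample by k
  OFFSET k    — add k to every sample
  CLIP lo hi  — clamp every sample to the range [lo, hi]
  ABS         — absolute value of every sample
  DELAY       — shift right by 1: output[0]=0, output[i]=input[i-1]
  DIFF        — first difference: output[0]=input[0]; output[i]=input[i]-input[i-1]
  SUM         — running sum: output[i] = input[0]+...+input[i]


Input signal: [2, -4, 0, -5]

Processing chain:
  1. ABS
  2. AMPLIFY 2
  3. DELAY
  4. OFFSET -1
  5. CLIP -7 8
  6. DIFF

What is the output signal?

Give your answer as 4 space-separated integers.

Answer: -1 4 4 -8

Derivation:
Input: [2, -4, 0, -5]
Stage 1 (ABS): |2|=2, |-4|=4, |0|=0, |-5|=5 -> [2, 4, 0, 5]
Stage 2 (AMPLIFY 2): 2*2=4, 4*2=8, 0*2=0, 5*2=10 -> [4, 8, 0, 10]
Stage 3 (DELAY): [0, 4, 8, 0] = [0, 4, 8, 0] -> [0, 4, 8, 0]
Stage 4 (OFFSET -1): 0+-1=-1, 4+-1=3, 8+-1=7, 0+-1=-1 -> [-1, 3, 7, -1]
Stage 5 (CLIP -7 8): clip(-1,-7,8)=-1, clip(3,-7,8)=3, clip(7,-7,8)=7, clip(-1,-7,8)=-1 -> [-1, 3, 7, -1]
Stage 6 (DIFF): s[0]=-1, 3--1=4, 7-3=4, -1-7=-8 -> [-1, 4, 4, -8]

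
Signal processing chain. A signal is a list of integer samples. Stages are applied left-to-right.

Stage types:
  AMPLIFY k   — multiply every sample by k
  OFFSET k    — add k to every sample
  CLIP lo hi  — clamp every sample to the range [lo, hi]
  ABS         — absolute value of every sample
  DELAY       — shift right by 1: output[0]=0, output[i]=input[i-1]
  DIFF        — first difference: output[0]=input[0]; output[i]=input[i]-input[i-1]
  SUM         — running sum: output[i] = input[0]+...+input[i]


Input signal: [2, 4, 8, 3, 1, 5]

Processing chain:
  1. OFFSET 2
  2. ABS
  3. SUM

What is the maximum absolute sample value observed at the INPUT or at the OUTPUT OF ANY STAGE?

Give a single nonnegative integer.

Answer: 35

Derivation:
Input: [2, 4, 8, 3, 1, 5] (max |s|=8)
Stage 1 (OFFSET 2): 2+2=4, 4+2=6, 8+2=10, 3+2=5, 1+2=3, 5+2=7 -> [4, 6, 10, 5, 3, 7] (max |s|=10)
Stage 2 (ABS): |4|=4, |6|=6, |10|=10, |5|=5, |3|=3, |7|=7 -> [4, 6, 10, 5, 3, 7] (max |s|=10)
Stage 3 (SUM): sum[0..0]=4, sum[0..1]=10, sum[0..2]=20, sum[0..3]=25, sum[0..4]=28, sum[0..5]=35 -> [4, 10, 20, 25, 28, 35] (max |s|=35)
Overall max amplitude: 35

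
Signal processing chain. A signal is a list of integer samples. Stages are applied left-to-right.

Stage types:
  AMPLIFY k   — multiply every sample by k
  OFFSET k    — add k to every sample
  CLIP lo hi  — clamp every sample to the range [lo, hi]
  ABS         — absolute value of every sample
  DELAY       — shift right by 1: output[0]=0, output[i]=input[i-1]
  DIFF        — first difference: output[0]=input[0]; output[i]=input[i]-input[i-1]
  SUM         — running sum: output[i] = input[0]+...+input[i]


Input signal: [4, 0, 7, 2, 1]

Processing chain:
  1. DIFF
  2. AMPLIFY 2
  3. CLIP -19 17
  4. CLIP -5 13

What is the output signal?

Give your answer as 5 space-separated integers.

Answer: 8 -5 13 -5 -2

Derivation:
Input: [4, 0, 7, 2, 1]
Stage 1 (DIFF): s[0]=4, 0-4=-4, 7-0=7, 2-7=-5, 1-2=-1 -> [4, -4, 7, -5, -1]
Stage 2 (AMPLIFY 2): 4*2=8, -4*2=-8, 7*2=14, -5*2=-10, -1*2=-2 -> [8, -8, 14, -10, -2]
Stage 3 (CLIP -19 17): clip(8,-19,17)=8, clip(-8,-19,17)=-8, clip(14,-19,17)=14, clip(-10,-19,17)=-10, clip(-2,-19,17)=-2 -> [8, -8, 14, -10, -2]
Stage 4 (CLIP -5 13): clip(8,-5,13)=8, clip(-8,-5,13)=-5, clip(14,-5,13)=13, clip(-10,-5,13)=-5, clip(-2,-5,13)=-2 -> [8, -5, 13, -5, -2]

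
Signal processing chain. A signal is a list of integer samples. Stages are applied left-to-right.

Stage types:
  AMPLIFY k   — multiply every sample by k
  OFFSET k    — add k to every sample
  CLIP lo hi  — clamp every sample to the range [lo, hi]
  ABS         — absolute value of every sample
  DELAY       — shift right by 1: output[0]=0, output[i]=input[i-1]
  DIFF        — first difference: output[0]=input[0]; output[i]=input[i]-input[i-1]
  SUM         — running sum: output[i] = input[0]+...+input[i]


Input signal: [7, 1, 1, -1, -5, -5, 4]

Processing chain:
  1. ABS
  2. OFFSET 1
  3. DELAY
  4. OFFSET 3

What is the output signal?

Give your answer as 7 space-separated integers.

Input: [7, 1, 1, -1, -5, -5, 4]
Stage 1 (ABS): |7|=7, |1|=1, |1|=1, |-1|=1, |-5|=5, |-5|=5, |4|=4 -> [7, 1, 1, 1, 5, 5, 4]
Stage 2 (OFFSET 1): 7+1=8, 1+1=2, 1+1=2, 1+1=2, 5+1=6, 5+1=6, 4+1=5 -> [8, 2, 2, 2, 6, 6, 5]
Stage 3 (DELAY): [0, 8, 2, 2, 2, 6, 6] = [0, 8, 2, 2, 2, 6, 6] -> [0, 8, 2, 2, 2, 6, 6]
Stage 4 (OFFSET 3): 0+3=3, 8+3=11, 2+3=5, 2+3=5, 2+3=5, 6+3=9, 6+3=9 -> [3, 11, 5, 5, 5, 9, 9]

Answer: 3 11 5 5 5 9 9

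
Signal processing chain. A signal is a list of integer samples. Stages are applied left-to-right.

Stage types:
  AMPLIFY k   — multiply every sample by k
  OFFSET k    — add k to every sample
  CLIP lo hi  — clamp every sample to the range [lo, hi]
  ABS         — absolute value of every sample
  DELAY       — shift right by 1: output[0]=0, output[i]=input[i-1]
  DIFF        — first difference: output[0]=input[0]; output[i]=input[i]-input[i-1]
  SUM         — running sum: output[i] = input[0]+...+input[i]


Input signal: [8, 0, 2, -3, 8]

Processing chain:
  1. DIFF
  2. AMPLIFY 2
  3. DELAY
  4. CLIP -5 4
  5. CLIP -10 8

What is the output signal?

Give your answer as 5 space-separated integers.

Answer: 0 4 -5 4 -5

Derivation:
Input: [8, 0, 2, -3, 8]
Stage 1 (DIFF): s[0]=8, 0-8=-8, 2-0=2, -3-2=-5, 8--3=11 -> [8, -8, 2, -5, 11]
Stage 2 (AMPLIFY 2): 8*2=16, -8*2=-16, 2*2=4, -5*2=-10, 11*2=22 -> [16, -16, 4, -10, 22]
Stage 3 (DELAY): [0, 16, -16, 4, -10] = [0, 16, -16, 4, -10] -> [0, 16, -16, 4, -10]
Stage 4 (CLIP -5 4): clip(0,-5,4)=0, clip(16,-5,4)=4, clip(-16,-5,4)=-5, clip(4,-5,4)=4, clip(-10,-5,4)=-5 -> [0, 4, -5, 4, -5]
Stage 5 (CLIP -10 8): clip(0,-10,8)=0, clip(4,-10,8)=4, clip(-5,-10,8)=-5, clip(4,-10,8)=4, clip(-5,-10,8)=-5 -> [0, 4, -5, 4, -5]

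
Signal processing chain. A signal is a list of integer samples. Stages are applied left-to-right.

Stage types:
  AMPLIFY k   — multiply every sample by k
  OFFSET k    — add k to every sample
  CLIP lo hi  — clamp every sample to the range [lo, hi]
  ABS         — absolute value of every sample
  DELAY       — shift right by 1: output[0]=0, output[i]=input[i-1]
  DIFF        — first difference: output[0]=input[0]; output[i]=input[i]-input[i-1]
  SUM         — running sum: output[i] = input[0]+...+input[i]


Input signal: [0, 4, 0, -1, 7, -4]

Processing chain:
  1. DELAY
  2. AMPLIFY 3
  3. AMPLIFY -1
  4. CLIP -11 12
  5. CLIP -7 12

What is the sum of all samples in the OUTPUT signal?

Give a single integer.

Input: [0, 4, 0, -1, 7, -4]
Stage 1 (DELAY): [0, 0, 4, 0, -1, 7] = [0, 0, 4, 0, -1, 7] -> [0, 0, 4, 0, -1, 7]
Stage 2 (AMPLIFY 3): 0*3=0, 0*3=0, 4*3=12, 0*3=0, -1*3=-3, 7*3=21 -> [0, 0, 12, 0, -3, 21]
Stage 3 (AMPLIFY -1): 0*-1=0, 0*-1=0, 12*-1=-12, 0*-1=0, -3*-1=3, 21*-1=-21 -> [0, 0, -12, 0, 3, -21]
Stage 4 (CLIP -11 12): clip(0,-11,12)=0, clip(0,-11,12)=0, clip(-12,-11,12)=-11, clip(0,-11,12)=0, clip(3,-11,12)=3, clip(-21,-11,12)=-11 -> [0, 0, -11, 0, 3, -11]
Stage 5 (CLIP -7 12): clip(0,-7,12)=0, clip(0,-7,12)=0, clip(-11,-7,12)=-7, clip(0,-7,12)=0, clip(3,-7,12)=3, clip(-11,-7,12)=-7 -> [0, 0, -7, 0, 3, -7]
Output sum: -11

Answer: -11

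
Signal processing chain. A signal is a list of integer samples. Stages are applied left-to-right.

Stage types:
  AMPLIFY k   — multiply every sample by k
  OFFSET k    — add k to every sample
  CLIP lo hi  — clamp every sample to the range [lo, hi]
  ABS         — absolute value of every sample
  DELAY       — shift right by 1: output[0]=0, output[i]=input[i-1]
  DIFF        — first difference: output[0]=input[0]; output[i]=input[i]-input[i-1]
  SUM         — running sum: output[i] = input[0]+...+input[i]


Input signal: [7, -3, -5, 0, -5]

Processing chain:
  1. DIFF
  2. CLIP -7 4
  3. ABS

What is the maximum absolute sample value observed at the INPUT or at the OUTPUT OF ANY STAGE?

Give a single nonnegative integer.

Answer: 10

Derivation:
Input: [7, -3, -5, 0, -5] (max |s|=7)
Stage 1 (DIFF): s[0]=7, -3-7=-10, -5--3=-2, 0--5=5, -5-0=-5 -> [7, -10, -2, 5, -5] (max |s|=10)
Stage 2 (CLIP -7 4): clip(7,-7,4)=4, clip(-10,-7,4)=-7, clip(-2,-7,4)=-2, clip(5,-7,4)=4, clip(-5,-7,4)=-5 -> [4, -7, -2, 4, -5] (max |s|=7)
Stage 3 (ABS): |4|=4, |-7|=7, |-2|=2, |4|=4, |-5|=5 -> [4, 7, 2, 4, 5] (max |s|=7)
Overall max amplitude: 10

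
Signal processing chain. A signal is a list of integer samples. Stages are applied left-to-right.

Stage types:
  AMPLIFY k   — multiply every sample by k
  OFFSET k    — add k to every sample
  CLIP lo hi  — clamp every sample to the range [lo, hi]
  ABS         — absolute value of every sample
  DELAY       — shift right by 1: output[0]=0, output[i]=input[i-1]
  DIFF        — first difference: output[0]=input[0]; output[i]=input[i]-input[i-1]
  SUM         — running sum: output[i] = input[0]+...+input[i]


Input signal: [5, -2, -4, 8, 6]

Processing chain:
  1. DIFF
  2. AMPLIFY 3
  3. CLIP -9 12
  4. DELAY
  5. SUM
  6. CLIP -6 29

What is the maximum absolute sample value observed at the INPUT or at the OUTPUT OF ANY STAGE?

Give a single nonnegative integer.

Input: [5, -2, -4, 8, 6] (max |s|=8)
Stage 1 (DIFF): s[0]=5, -2-5=-7, -4--2=-2, 8--4=12, 6-8=-2 -> [5, -7, -2, 12, -2] (max |s|=12)
Stage 2 (AMPLIFY 3): 5*3=15, -7*3=-21, -2*3=-6, 12*3=36, -2*3=-6 -> [15, -21, -6, 36, -6] (max |s|=36)
Stage 3 (CLIP -9 12): clip(15,-9,12)=12, clip(-21,-9,12)=-9, clip(-6,-9,12)=-6, clip(36,-9,12)=12, clip(-6,-9,12)=-6 -> [12, -9, -6, 12, -6] (max |s|=12)
Stage 4 (DELAY): [0, 12, -9, -6, 12] = [0, 12, -9, -6, 12] -> [0, 12, -9, -6, 12] (max |s|=12)
Stage 5 (SUM): sum[0..0]=0, sum[0..1]=12, sum[0..2]=3, sum[0..3]=-3, sum[0..4]=9 -> [0, 12, 3, -3, 9] (max |s|=12)
Stage 6 (CLIP -6 29): clip(0,-6,29)=0, clip(12,-6,29)=12, clip(3,-6,29)=3, clip(-3,-6,29)=-3, clip(9,-6,29)=9 -> [0, 12, 3, -3, 9] (max |s|=12)
Overall max amplitude: 36

Answer: 36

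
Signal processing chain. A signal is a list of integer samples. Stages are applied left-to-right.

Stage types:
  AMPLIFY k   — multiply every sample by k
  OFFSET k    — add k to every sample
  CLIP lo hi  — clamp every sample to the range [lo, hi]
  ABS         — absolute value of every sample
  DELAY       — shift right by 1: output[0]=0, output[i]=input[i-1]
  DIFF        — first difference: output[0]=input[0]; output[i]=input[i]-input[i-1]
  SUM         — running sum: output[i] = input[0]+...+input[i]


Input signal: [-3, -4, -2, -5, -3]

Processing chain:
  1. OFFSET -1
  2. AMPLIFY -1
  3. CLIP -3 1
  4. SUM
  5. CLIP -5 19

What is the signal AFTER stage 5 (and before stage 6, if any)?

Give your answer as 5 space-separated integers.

Input: [-3, -4, -2, -5, -3]
Stage 1 (OFFSET -1): -3+-1=-4, -4+-1=-5, -2+-1=-3, -5+-1=-6, -3+-1=-4 -> [-4, -5, -3, -6, -4]
Stage 2 (AMPLIFY -1): -4*-1=4, -5*-1=5, -3*-1=3, -6*-1=6, -4*-1=4 -> [4, 5, 3, 6, 4]
Stage 3 (CLIP -3 1): clip(4,-3,1)=1, clip(5,-3,1)=1, clip(3,-3,1)=1, clip(6,-3,1)=1, clip(4,-3,1)=1 -> [1, 1, 1, 1, 1]
Stage 4 (SUM): sum[0..0]=1, sum[0..1]=2, sum[0..2]=3, sum[0..3]=4, sum[0..4]=5 -> [1, 2, 3, 4, 5]
Stage 5 (CLIP -5 19): clip(1,-5,19)=1, clip(2,-5,19)=2, clip(3,-5,19)=3, clip(4,-5,19)=4, clip(5,-5,19)=5 -> [1, 2, 3, 4, 5]

Answer: 1 2 3 4 5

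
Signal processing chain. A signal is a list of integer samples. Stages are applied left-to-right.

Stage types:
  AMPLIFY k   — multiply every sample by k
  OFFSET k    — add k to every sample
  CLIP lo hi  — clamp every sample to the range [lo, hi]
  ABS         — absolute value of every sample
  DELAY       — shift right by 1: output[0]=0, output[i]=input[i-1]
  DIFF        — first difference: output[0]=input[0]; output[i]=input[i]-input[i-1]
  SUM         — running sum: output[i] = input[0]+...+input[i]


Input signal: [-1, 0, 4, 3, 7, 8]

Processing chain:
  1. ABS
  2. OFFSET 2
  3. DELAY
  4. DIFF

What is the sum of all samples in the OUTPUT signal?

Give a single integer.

Input: [-1, 0, 4, 3, 7, 8]
Stage 1 (ABS): |-1|=1, |0|=0, |4|=4, |3|=3, |7|=7, |8|=8 -> [1, 0, 4, 3, 7, 8]
Stage 2 (OFFSET 2): 1+2=3, 0+2=2, 4+2=6, 3+2=5, 7+2=9, 8+2=10 -> [3, 2, 6, 5, 9, 10]
Stage 3 (DELAY): [0, 3, 2, 6, 5, 9] = [0, 3, 2, 6, 5, 9] -> [0, 3, 2, 6, 5, 9]
Stage 4 (DIFF): s[0]=0, 3-0=3, 2-3=-1, 6-2=4, 5-6=-1, 9-5=4 -> [0, 3, -1, 4, -1, 4]
Output sum: 9

Answer: 9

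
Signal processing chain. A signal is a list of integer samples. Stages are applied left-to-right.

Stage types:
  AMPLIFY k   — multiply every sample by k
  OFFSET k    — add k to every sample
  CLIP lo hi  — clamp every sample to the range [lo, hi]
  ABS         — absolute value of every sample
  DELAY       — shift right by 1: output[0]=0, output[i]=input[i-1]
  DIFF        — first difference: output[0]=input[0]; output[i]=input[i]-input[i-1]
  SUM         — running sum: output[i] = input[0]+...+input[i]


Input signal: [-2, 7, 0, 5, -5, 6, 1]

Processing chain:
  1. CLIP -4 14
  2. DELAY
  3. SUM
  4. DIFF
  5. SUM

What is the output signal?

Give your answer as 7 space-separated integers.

Input: [-2, 7, 0, 5, -5, 6, 1]
Stage 1 (CLIP -4 14): clip(-2,-4,14)=-2, clip(7,-4,14)=7, clip(0,-4,14)=0, clip(5,-4,14)=5, clip(-5,-4,14)=-4, clip(6,-4,14)=6, clip(1,-4,14)=1 -> [-2, 7, 0, 5, -4, 6, 1]
Stage 2 (DELAY): [0, -2, 7, 0, 5, -4, 6] = [0, -2, 7, 0, 5, -4, 6] -> [0, -2, 7, 0, 5, -4, 6]
Stage 3 (SUM): sum[0..0]=0, sum[0..1]=-2, sum[0..2]=5, sum[0..3]=5, sum[0..4]=10, sum[0..5]=6, sum[0..6]=12 -> [0, -2, 5, 5, 10, 6, 12]
Stage 4 (DIFF): s[0]=0, -2-0=-2, 5--2=7, 5-5=0, 10-5=5, 6-10=-4, 12-6=6 -> [0, -2, 7, 0, 5, -4, 6]
Stage 5 (SUM): sum[0..0]=0, sum[0..1]=-2, sum[0..2]=5, sum[0..3]=5, sum[0..4]=10, sum[0..5]=6, sum[0..6]=12 -> [0, -2, 5, 5, 10, 6, 12]

Answer: 0 -2 5 5 10 6 12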